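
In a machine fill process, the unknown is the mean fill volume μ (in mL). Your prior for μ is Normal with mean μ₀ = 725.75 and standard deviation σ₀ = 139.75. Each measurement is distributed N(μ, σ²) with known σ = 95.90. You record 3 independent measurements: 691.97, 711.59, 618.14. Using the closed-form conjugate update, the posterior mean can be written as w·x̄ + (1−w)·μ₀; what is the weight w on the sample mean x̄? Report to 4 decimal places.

For Normal data with known variance σ², a Normal(μ₀, σ₀²) prior on μ is conjugate. Posterior precision = 1/σ₀² + n/σ²; posterior mean is the precision-weighted average of μ₀ and x̄.
σ₀² = 139.75² = 19530.0625, σ² = 95.90² = 9196.81. Prior precision 1/σ₀² = 1/19530.0625; data precision n/σ² = 3/9196.81.
w = (n/σ²)/(1/σ₀² + n/σ²) = n·σ₀²/(σ² + n·σ₀²) = 3·19530.0625/(9196.81 + 3·19530.0625) = 58590.1875/67786.9975 = 0.8643.

0.8643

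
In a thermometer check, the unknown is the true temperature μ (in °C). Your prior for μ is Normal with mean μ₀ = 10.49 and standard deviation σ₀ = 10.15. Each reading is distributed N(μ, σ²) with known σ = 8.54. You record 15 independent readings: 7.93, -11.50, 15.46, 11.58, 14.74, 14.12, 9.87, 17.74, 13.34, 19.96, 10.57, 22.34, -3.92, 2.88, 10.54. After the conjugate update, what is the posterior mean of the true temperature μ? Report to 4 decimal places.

For Normal data with known variance σ², a Normal(μ₀, σ₀²) prior on μ is conjugate. Posterior precision = 1/σ₀² + n/σ²; posterior mean is the precision-weighted average of μ₀ and x̄.
Σxᵢ = 7.93 + (-11.50) + 15.46 + 11.58 + 14.74 + 14.12 + 9.87 + 17.74 + 13.34 + 19.96 + 10.57 + 22.34 + (-3.92) + 2.88 + 10.54 = 155.65, so n·x̄ = 155.65.
σ₀² = 10.15² = 103.0225, σ² = 8.54² = 72.9316; σ² + n·σ₀² = 72.9316 + 15·103.0225 = 1618.2691.
Posterior mean = (μ₀/σ₀² + n·x̄/σ²)/(1/σ₀² + n/σ²) = (σ²·μ₀ + σ₀²·n·x̄)/(σ² + n·σ₀²) = (72.9316·10.49 + 103.0225·155.65)/1618.2691 = 16800.504609/1618.2691 = 10.3818.

10.3818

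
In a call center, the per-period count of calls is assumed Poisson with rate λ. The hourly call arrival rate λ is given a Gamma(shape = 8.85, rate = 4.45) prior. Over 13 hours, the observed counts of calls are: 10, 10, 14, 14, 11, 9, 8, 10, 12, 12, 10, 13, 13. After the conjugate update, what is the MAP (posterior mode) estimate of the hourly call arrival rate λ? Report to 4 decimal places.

8.8166

With a Gamma(shape α, rate β) prior, the Poisson likelihood is conjugate: the posterior is Gamma(α + ΣXᵢ, β + n).
Sum of counts S = 146 over n = 13 hours.
Posterior: Gamma(α+S, β+n) = Gamma(8.85+146, 4.45+13) = Gamma(154.85, 17.45).
Mode of Gamma(α,β) for α≥1 is (α−1)/β = 153.85/17.45 = 8.8166.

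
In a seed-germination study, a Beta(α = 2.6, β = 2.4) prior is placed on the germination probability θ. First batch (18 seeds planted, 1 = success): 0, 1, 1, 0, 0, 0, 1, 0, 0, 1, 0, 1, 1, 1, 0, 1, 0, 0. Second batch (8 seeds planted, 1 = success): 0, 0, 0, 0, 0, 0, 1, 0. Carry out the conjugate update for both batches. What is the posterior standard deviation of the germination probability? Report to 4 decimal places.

The Beta prior is conjugate to a Binomial/Bernoulli likelihood; the update adds successes to α and failures to β.
After batch 1: Beta(2.6+8, 2.4+10) = Beta(10.6, 12.4).
After batch 2: Beta(10.6+1, 12.4+7) = Beta(11.6, 19.4).
Var = αβ/((α+β)²(α+β+1)) = 11.6·19.4/(31.0²·32.0) = 0.00731790; SD = √0.00731790 = 0.0855.

0.0855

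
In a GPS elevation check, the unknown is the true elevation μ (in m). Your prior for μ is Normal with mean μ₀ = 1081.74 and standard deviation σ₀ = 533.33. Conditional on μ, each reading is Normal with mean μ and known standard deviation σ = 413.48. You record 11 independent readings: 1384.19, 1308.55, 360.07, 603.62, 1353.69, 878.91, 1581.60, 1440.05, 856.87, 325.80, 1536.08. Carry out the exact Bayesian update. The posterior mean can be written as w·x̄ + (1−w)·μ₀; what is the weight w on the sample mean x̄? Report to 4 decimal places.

0.9482

For Normal data with known variance σ², a Normal(μ₀, σ₀²) prior on μ is conjugate. Posterior precision = 1/σ₀² + n/σ²; posterior mean is the precision-weighted average of μ₀ and x̄.
σ₀² = 533.33² = 284440.8889, σ² = 413.48² = 170965.7104. Prior precision 1/σ₀² = 1/284440.8889; data precision n/σ² = 11/170965.7104.
w = (n/σ²)/(1/σ₀² + n/σ²) = n·σ₀²/(σ² + n·σ₀²) = 11·284440.8889/(170965.7104 + 11·284440.8889) = 3128849.7779/3299815.4883 = 0.9482.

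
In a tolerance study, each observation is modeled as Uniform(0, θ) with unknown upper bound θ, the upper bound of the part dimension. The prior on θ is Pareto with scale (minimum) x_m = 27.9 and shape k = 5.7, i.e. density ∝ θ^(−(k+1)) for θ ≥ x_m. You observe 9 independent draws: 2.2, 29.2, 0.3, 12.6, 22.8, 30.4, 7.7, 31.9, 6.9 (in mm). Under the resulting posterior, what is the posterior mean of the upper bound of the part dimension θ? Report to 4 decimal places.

A Pareto(scale x_m, shape k) prior on the upper bound θ of Uniform(0, θ) is conjugate: posterior is Pareto(max(x_m, max xᵢ), k + n).
Sample maximum = 31.9; prior scale x_m = 27.9 → posterior scale = max = 31.9.
Posterior shape = 5.7 + 9 = 14.7.
E[θ|data] = k·x_m/(k−1) = 14.7·31.9/13.7 = 34.2285.

34.2285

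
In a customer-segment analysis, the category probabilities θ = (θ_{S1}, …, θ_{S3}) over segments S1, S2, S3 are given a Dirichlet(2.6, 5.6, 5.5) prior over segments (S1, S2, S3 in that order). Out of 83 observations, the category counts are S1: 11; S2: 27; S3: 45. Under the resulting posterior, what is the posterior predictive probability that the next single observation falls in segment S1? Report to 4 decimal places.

0.1406

The Dirichlet prior is conjugate to the Multinomial likelihood: each posterior αⱼ = prior αⱼ + observed count nⱼ.
Posterior concentration: (13.6, 32.6, 50.5), total = 96.7.
P(next = S1 | data) = α_{S1}/Σα = 0.1406.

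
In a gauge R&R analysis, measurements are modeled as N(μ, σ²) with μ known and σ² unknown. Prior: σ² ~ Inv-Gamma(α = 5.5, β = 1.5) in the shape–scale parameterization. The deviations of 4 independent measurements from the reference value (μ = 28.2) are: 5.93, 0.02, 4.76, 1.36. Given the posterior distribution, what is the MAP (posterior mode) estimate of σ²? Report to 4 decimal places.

3.6866

With known mean μ and an Inverse-Gamma(α, β) prior on σ², the Normal likelihood is conjugate: posterior is Inv-Gamma(α + n/2, β + Σ(xᵢ−μ)²/2).
Σ(xᵢ−μ)² = (5.93)² + (0.02)² + (4.76)² + (1.36)² = 59.6725.
Posterior: Inv-Gamma(5.5 + 4/2, 1.5 + 59.6725/2) = Inv-Gamma(7.50, 31.33625).
Mode = β/(α+1) = 31.33625/8.50 = 3.6866.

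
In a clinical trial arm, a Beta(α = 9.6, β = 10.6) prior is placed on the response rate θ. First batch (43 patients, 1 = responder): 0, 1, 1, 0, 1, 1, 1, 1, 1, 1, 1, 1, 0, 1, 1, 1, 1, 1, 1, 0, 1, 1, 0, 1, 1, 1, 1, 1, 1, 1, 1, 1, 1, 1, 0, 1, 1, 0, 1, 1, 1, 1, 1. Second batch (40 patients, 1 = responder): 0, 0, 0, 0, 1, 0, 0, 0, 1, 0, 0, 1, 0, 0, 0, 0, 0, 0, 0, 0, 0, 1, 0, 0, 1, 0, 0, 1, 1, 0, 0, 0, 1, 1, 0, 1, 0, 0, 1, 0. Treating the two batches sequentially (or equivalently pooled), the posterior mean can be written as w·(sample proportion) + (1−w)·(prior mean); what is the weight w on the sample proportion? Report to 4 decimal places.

0.8043

The Beta prior is conjugate to a Binomial/Bernoulli likelihood; the update adds successes to α and failures to β.
Total number of patients: n = 43 + 40 = 83.
Posterior mean = (α₀+k)/(α₀+β₀+n) = [n/(α₀+β₀+n)]·(k/n) + [(α₀+β₀)/(α₀+β₀+n)]·α₀/(α₀+β₀), so only n and the prior enter the weight.
The weight on the data is w = n/(α₀+β₀+n) = 83/(9.6+10.6+83) = 83/103.2 = 0.8043.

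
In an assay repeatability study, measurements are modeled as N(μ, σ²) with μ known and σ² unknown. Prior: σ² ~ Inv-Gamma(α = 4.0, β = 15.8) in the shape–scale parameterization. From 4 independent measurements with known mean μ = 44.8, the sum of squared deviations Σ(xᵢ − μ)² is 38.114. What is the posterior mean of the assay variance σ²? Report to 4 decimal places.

With known mean μ and an Inverse-Gamma(α, β) prior on σ², the Normal likelihood is conjugate: posterior is Inv-Gamma(α + n/2, β + Σ(xᵢ−μ)²/2).
Posterior: Inv-Gamma(4.0 + 4/2, 15.8 + 38.114/2) = Inv-Gamma(6.00, 34.8570).
E[σ²|data] = β/(α−1) = 34.8570/5.00 = 6.9714.

6.9714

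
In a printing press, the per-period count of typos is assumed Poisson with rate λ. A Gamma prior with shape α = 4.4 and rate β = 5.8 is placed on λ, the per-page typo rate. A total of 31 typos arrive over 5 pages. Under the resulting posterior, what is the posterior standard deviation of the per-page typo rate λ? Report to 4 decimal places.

0.5509

With a Gamma(shape α, rate β) prior, the Poisson likelihood is conjugate: the posterior is Gamma(α + ΣXᵢ, β + n).
Posterior: Gamma(α+S, β+n) = Gamma(4.4+31, 5.8+5) = Gamma(35.4, 10.8).
SD = √α/β = √35.4/10.8 = 0.5509.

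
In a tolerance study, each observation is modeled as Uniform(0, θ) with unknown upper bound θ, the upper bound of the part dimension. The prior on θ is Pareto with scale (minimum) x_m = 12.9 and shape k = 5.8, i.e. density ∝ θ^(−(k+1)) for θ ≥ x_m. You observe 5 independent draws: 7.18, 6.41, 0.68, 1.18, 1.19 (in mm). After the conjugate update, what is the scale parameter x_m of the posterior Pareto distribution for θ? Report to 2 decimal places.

A Pareto(scale x_m, shape k) prior on the upper bound θ of Uniform(0, θ) is conjugate: posterior is Pareto(max(x_m, max xᵢ), k + n).
Sample maximum = 7.18; prior scale x_m = 12.9 → posterior scale = max = 12.90.
Posterior shape = 5.8 + 5 = 10.8.
Posterior scale x_m = 12.90.

12.90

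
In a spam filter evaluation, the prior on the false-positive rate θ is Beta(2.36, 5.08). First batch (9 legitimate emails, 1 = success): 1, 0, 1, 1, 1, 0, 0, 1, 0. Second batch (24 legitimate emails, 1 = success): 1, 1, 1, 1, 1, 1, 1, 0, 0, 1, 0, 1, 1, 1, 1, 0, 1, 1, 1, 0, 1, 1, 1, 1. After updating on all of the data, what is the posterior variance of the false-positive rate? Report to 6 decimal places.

0.005477

The Beta prior is conjugate to a Binomial/Bernoulli likelihood; the update adds successes to α and failures to β.
After batch 1: Beta(2.36+5, 5.08+4) = Beta(7.36, 9.08).
After batch 2: Beta(7.36+19, 9.08+5) = Beta(26.36, 14.08).
Var = αβ/((α+β)²(α+β+1)) = 26.36·14.08/(40.44²·41.44) = 0.005477.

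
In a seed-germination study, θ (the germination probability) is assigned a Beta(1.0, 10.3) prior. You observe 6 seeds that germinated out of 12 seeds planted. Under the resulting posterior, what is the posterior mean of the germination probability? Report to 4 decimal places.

The Beta prior is conjugate to a Binomial/Bernoulli likelihood; the update adds successes to α and failures to β.
Posterior: Beta(α+k, β+n−k) = Beta(1.0+6, 10.3+6) = Beta(7.0, 16.3).
Posterior mean = α/(α+β) = 7.0/23.3 = 0.3004.

0.3004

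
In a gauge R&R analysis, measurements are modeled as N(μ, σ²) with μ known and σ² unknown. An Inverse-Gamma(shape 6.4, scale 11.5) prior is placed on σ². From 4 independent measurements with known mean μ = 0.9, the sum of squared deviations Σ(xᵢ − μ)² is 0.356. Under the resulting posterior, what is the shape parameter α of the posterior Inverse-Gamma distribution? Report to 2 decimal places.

8.40

With known mean μ and an Inverse-Gamma(α, β) prior on σ², the Normal likelihood is conjugate: posterior is Inv-Gamma(α + n/2, β + Σ(xᵢ−μ)²/2).
Posterior: Inv-Gamma(6.4 + 4/2, 11.5 + 0.356/2) = Inv-Gamma(8.40, 11.6780).
Posterior α = 8.40.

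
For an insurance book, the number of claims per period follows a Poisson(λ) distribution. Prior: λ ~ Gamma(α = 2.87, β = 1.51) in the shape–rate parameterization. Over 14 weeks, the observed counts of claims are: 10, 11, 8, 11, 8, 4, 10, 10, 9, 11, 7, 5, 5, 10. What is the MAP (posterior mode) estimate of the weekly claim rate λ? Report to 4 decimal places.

With a Gamma(shape α, rate β) prior, the Poisson likelihood is conjugate: the posterior is Gamma(α + ΣXᵢ, β + n).
Sum of counts S = 119 over n = 14 weeks.
Posterior: Gamma(α+S, β+n) = Gamma(2.87+119, 1.51+14) = Gamma(121.87, 15.51).
Mode of Gamma(α,β) for α≥1 is (α−1)/β = 120.87/15.51 = 7.7930.

7.7930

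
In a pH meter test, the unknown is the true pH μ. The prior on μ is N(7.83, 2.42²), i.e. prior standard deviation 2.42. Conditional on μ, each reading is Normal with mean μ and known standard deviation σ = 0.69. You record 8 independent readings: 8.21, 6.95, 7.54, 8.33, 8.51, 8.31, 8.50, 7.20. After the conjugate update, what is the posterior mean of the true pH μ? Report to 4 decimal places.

For Normal data with known variance σ², a Normal(μ₀, σ₀²) prior on μ is conjugate. Posterior precision = 1/σ₀² + n/σ²; posterior mean is the precision-weighted average of μ₀ and x̄.
Σxᵢ = 8.21 + 6.95 + 7.54 + 8.33 + 8.51 + 8.31 + 8.50 + 7.20 = 63.55, so n·x̄ = 63.55.
σ₀² = 2.42² = 5.8564, σ² = 0.69² = 0.4761; σ² + n·σ₀² = 0.4761 + 8·5.8564 = 47.3273.
Posterior mean = (μ₀/σ₀² + n·x̄/σ²)/(1/σ₀² + n/σ²) = (σ²·μ₀ + σ₀²·n·x̄)/(σ² + n·σ₀²) = (0.4761·7.83 + 5.8564·63.55)/47.3273 = 375.902083/47.3273 = 7.9426.

7.9426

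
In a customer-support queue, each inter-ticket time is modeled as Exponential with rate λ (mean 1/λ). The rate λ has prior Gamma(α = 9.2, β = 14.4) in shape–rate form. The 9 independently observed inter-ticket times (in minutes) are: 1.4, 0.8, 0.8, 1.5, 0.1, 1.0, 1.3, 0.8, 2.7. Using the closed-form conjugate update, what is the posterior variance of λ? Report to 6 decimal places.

With a Gamma(shape α, rate β) prior on the exponential rate λ, the posterior after n observations with total T = Σxᵢ is Gamma(α+n, β+T).
Sum of observations T = 10.4 minutes; n = 9.
Posterior: Gamma(9.2+9, 14.4+10.4) = Gamma(18.2, 24.8).
Var = α/β² = 0.029592.

0.029592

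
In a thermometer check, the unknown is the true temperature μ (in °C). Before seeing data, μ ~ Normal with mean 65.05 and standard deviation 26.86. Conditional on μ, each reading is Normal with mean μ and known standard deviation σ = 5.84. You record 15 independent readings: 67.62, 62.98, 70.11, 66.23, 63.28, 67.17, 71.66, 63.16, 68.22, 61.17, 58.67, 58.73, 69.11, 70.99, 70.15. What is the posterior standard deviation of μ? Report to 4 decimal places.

1.5055

For Normal data with known variance σ², a Normal(μ₀, σ₀²) prior on μ is conjugate. Posterior precision = 1/σ₀² + n/σ²; posterior mean is the precision-weighted average of μ₀ and x̄.
σ₀² = 26.86² = 721.4596, σ² = 5.84² = 34.1056; σ² + n·σ₀² = 34.1056 + 15·721.4596 = 10855.9996.
Posterior precision = 1/σ₀² + n/σ² = 1/721.4596 + 15/34.1056 = (σ² + n·σ₀²)/(σ₀²σ²) = 10855.9996/(721.4596·34.1056); posterior variance σₙ² = σ₀²σ²/(σ² + n·σ₀²) = 721.4596·34.1056/10855.9996 = 2.266564.
Posterior SD = √σₙ² = √(721.4596·34.1056/10855.9996) = 1.5055.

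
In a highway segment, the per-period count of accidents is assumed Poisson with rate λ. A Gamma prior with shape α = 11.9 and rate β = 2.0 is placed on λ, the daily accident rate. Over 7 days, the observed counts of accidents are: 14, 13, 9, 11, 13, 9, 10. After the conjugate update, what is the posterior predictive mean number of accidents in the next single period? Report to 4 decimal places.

With a Gamma(shape α, rate β) prior, the Poisson likelihood is conjugate: the posterior is Gamma(α + ΣXᵢ, β + n).
Sum of counts S = 79 over n = 7 days.
Posterior: Gamma(α+S, β+n) = Gamma(11.9+79, 2.0+7) = Gamma(90.9, 9.0).
The predictive distribution for one future period is NegBinom with mean α/β = 10.1000.

10.1000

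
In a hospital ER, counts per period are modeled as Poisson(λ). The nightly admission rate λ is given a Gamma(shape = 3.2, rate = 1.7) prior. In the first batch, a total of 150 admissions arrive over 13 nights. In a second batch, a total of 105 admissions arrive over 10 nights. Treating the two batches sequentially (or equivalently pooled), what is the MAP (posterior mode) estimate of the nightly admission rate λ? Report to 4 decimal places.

With a Gamma(shape α, rate β) prior, the Poisson likelihood is conjugate: the posterior is Gamma(α + ΣXᵢ, β + n).
After batch 1: Gamma(α+S, β+n) = Gamma(3.2+150, 1.7+13) = Gamma(153.2, 14.7).
After batch 2: Gamma(α+S, β+n) = Gamma(153.2+105, 14.7+10) = Gamma(258.2, 24.7).
Mode of Gamma(α,β) for α≥1 is (α−1)/β = 257.2/24.7 = 10.4130.

10.4130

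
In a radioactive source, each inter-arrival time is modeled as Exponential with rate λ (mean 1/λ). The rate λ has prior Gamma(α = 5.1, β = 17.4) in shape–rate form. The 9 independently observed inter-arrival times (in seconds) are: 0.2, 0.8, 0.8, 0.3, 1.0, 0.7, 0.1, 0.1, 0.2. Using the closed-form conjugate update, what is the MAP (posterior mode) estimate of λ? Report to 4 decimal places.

0.6065

With a Gamma(shape α, rate β) prior on the exponential rate λ, the posterior after n observations with total T = Σxᵢ is Gamma(α+n, β+T).
Sum of observations T = 4.2 seconds; n = 9.
Posterior: Gamma(5.1+9, 17.4+4.2) = Gamma(14.1, 21.6).
Mode = (α−1)/β = 0.6065.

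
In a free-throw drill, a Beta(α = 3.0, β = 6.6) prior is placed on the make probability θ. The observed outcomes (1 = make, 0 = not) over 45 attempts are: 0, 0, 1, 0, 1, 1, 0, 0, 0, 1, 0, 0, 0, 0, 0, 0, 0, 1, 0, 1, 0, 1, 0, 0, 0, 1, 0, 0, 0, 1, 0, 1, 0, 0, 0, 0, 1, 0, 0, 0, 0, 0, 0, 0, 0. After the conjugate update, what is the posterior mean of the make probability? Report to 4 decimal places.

0.2564

The Beta prior is conjugate to a Binomial/Bernoulli likelihood; the update adds successes to α and failures to β.
Posterior: Beta(α+k, β+n−k) = Beta(3.0+11, 6.6+34) = Beta(14.0, 40.6).
Posterior mean = α/(α+β) = 14.0/54.6 = 0.2564.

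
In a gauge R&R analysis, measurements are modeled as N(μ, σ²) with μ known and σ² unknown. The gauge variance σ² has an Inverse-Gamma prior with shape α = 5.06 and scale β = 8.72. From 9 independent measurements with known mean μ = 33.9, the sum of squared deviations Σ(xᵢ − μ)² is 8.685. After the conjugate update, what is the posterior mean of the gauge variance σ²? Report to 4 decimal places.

1.5260

With known mean μ and an Inverse-Gamma(α, β) prior on σ², the Normal likelihood is conjugate: posterior is Inv-Gamma(α + n/2, β + Σ(xᵢ−μ)²/2).
Posterior: Inv-Gamma(5.06 + 9/2, 8.72 + 8.685/2) = Inv-Gamma(9.56, 13.0625).
E[σ²|data] = β/(α−1) = 13.0625/8.56 = 1.5260.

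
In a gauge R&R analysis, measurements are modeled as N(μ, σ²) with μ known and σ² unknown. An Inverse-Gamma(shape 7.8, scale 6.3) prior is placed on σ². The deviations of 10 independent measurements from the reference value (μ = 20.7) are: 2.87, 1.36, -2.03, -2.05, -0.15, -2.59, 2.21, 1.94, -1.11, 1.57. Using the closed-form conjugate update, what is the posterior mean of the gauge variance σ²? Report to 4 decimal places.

With known mean μ and an Inverse-Gamma(α, β) prior on σ², the Normal likelihood is conjugate: posterior is Inv-Gamma(α + n/2, β + Σ(xᵢ−μ)²/2).
Σ(xᵢ−μ)² = (2.87)² + (1.36)² + (-2.03)² + (-2.05)² + (-0.15)² + (-2.59)² + (2.21)² + (1.94)² + (-1.11)² + (1.57)² = 37.4852.
Posterior: Inv-Gamma(7.8 + 10/2, 6.3 + 37.4852/2) = Inv-Gamma(12.80, 25.04260).
E[σ²|data] = β/(α−1) = 25.04260/11.80 = 2.1223.

2.1223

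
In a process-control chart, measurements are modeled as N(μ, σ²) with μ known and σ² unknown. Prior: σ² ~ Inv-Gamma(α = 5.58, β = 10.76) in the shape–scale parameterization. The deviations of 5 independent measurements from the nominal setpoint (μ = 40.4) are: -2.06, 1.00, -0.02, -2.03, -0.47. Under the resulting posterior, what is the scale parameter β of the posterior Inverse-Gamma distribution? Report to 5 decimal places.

With known mean μ and an Inverse-Gamma(α, β) prior on σ², the Normal likelihood is conjugate: posterior is Inv-Gamma(α + n/2, β + Σ(xᵢ−μ)²/2).
Σ(xᵢ−μ)² = (-2.06)² + (1.00)² + (-0.02)² + (-2.03)² + (-0.47)² = 9.5858.
Posterior: Inv-Gamma(5.58 + 5/2, 10.76 + 9.5858/2) = Inv-Gamma(8.08, 15.55290).
Posterior β = 15.55290.

15.55290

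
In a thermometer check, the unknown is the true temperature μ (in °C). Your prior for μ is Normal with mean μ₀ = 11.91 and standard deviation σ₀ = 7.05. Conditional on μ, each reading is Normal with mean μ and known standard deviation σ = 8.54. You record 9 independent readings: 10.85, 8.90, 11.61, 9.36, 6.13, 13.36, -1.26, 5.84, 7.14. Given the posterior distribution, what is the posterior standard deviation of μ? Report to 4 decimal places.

2.6396

For Normal data with known variance σ², a Normal(μ₀, σ₀²) prior on μ is conjugate. Posterior precision = 1/σ₀² + n/σ²; posterior mean is the precision-weighted average of μ₀ and x̄.
σ₀² = 7.05² = 49.7025, σ² = 8.54² = 72.9316; σ² + n·σ₀² = 72.9316 + 9·49.7025 = 520.2541.
Posterior precision = 1/σ₀² + n/σ² = 1/49.7025 + 9/72.9316 = (σ² + n·σ₀²)/(σ₀²σ²) = 520.2541/(49.7025·72.9316); posterior variance σₙ² = σ₀²σ²/(σ² + n·σ₀²) = 49.7025·72.9316/520.2541 = 6.967524.
Posterior SD = √σₙ² = √(49.7025·72.9316/520.2541) = 2.6396.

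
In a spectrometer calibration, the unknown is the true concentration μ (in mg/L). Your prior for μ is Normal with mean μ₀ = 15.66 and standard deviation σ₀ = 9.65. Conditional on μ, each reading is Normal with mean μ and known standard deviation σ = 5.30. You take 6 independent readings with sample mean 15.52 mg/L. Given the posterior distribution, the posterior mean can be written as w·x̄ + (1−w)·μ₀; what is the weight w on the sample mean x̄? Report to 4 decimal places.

For Normal data with known variance σ², a Normal(μ₀, σ₀²) prior on μ is conjugate. Posterior precision = 1/σ₀² + n/σ²; posterior mean is the precision-weighted average of μ₀ and x̄.
σ₀² = 9.65² = 93.1225, σ² = 5.30² = 28.09. Prior precision 1/σ₀² = 1/93.1225; data precision n/σ² = 6/28.09.
w = (n/σ²)/(1/σ₀² + n/σ²) = n·σ₀²/(σ² + n·σ₀²) = 6·93.1225/(28.09 + 6·93.1225) = 558.735/586.825 = 0.9521.

0.9521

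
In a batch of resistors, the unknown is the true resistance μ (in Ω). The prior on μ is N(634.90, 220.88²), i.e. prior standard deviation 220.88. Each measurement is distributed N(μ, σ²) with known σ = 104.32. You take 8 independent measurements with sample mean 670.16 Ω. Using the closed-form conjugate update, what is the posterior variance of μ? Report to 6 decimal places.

For Normal data with known variance σ², a Normal(μ₀, σ₀²) prior on μ is conjugate. Posterior precision = 1/σ₀² + n/σ²; posterior mean is the precision-weighted average of μ₀ and x̄.
σ₀² = 220.88² = 48787.9744, σ² = 104.32² = 10882.6624; σ² + n·σ₀² = 10882.6624 + 8·48787.9744 = 401186.4576.
Posterior precision = 1/σ₀² + n/σ² = 1/48787.9744 + 8/10882.6624 = (σ² + n·σ₀²)/(σ₀²σ²) = 401186.4576/(48787.9744·10882.6624); posterior variance σₙ² = σ₀²σ²/(σ² + n·σ₀²) = 48787.9744·10882.6624/401186.4576 = 1323.432146.

1323.432146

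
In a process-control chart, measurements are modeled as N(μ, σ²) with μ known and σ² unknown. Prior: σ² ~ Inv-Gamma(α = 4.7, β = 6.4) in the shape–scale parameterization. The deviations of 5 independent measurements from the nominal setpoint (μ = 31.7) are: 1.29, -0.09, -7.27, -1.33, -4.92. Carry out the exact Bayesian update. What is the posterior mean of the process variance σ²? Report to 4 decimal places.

7.5242

With known mean μ and an Inverse-Gamma(α, β) prior on σ², the Normal likelihood is conjugate: posterior is Inv-Gamma(α + n/2, β + Σ(xᵢ−μ)²/2).
Σ(xᵢ−μ)² = (1.29)² + (-0.09)² + (-7.27)² + (-1.33)² + (-4.92)² = 80.5004.
Posterior: Inv-Gamma(4.7 + 5/2, 6.4 + 80.5004/2) = Inv-Gamma(7.20, 46.65020).
E[σ²|data] = β/(α−1) = 46.65020/6.20 = 7.5242.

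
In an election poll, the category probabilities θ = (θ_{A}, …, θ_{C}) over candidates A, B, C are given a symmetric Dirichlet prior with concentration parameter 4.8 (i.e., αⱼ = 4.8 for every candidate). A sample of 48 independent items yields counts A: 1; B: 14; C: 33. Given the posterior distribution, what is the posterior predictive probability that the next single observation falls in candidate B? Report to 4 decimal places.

0.3013

The Dirichlet prior is conjugate to the Multinomial likelihood: each posterior αⱼ = prior αⱼ + observed count nⱼ.
Posterior concentration: (5.8, 18.8, 37.8), total = 62.4.
P(next = B | data) = α_{B}/Σα = 0.3013.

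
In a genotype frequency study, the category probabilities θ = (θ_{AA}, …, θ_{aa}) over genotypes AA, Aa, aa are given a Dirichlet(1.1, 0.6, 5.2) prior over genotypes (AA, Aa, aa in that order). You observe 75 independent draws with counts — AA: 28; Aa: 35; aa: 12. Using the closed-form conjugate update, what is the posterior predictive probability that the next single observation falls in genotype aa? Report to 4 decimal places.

The Dirichlet prior is conjugate to the Multinomial likelihood: each posterior αⱼ = prior αⱼ + observed count nⱼ.
Posterior concentration: (29.1, 35.6, 17.2), total = 81.9.
P(next = aa | data) = α_{aa}/Σα = 0.2100.

0.2100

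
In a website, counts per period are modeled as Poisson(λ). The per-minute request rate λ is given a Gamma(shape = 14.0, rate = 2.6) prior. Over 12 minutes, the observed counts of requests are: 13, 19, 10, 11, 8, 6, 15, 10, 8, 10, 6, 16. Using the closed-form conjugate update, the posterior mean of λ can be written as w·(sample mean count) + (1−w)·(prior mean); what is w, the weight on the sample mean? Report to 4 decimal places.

With a Gamma(shape α, rate β) prior, the Poisson likelihood is conjugate: the posterior is Gamma(α + ΣXᵢ, β + n).
Posterior mean = (α₀+S)/(β₀+n) = [n/(β₀+n)]·(S/n) + [β₀/(β₀+n)]·(α₀/β₀), so only n and β₀ enter the weight.
Weight on data w = n/(β₀+n) = 12/(2.6+12) = 12/14.6 = 0.8219.

0.8219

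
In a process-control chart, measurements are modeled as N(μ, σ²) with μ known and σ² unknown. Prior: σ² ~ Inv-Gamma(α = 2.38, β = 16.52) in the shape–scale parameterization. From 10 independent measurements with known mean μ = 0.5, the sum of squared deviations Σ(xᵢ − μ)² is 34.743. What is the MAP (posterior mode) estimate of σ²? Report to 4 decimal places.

4.0443

With known mean μ and an Inverse-Gamma(α, β) prior on σ², the Normal likelihood is conjugate: posterior is Inv-Gamma(α + n/2, β + Σ(xᵢ−μ)²/2).
Posterior: Inv-Gamma(2.38 + 10/2, 16.52 + 34.743/2) = Inv-Gamma(7.38, 33.8915).
Mode = β/(α+1) = 33.8915/8.38 = 4.0443.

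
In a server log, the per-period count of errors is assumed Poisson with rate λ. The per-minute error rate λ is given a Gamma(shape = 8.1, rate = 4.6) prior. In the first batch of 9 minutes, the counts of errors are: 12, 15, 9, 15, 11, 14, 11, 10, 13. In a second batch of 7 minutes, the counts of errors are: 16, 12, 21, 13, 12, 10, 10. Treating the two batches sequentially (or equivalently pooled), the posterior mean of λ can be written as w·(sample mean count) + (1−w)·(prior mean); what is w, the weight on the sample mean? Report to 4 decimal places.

0.7767

With a Gamma(shape α, rate β) prior, the Poisson likelihood is conjugate: the posterior is Gamma(α + ΣXᵢ, β + n).
Total number of minutes: n = 9 + 7 = 16.
Posterior mean = (α₀+S)/(β₀+n) = [n/(β₀+n)]·(S/n) + [β₀/(β₀+n)]·(α₀/β₀), so only n and β₀ enter the weight.
Weight on data w = n/(β₀+n) = 16/(4.6+16) = 16/20.6 = 0.7767.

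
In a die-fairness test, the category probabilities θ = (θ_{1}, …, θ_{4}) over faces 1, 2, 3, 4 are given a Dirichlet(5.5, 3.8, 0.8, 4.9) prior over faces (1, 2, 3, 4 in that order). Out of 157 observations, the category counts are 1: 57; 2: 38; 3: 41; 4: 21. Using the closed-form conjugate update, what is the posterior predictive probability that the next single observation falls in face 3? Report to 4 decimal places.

0.2430

The Dirichlet prior is conjugate to the Multinomial likelihood: each posterior αⱼ = prior αⱼ + observed count nⱼ.
Posterior concentration: (62.5, 41.8, 41.8, 25.9), total = 172.0.
P(next = 3 | data) = α_{3}/Σα = 0.2430.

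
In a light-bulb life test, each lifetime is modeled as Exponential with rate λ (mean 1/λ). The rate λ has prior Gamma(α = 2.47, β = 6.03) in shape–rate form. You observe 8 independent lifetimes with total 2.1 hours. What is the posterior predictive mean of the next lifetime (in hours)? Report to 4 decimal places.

0.8585

With a Gamma(shape α, rate β) prior on the exponential rate λ, the posterior after n observations with total T = Σxᵢ is Gamma(α+n, β+T).
Posterior: Gamma(2.47+8, 6.03+2.1) = Gamma(10.47, 8.13).
The predictive distribution for the next observation is Lomax; its mean is β/(α−1) = 8.13/9.47 = 0.8585.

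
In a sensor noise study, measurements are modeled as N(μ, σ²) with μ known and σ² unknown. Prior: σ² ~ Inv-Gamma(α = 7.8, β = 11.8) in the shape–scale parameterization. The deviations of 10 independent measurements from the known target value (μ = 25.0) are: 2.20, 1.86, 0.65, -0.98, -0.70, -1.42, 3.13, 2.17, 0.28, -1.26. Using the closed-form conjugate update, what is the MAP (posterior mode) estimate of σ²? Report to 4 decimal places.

1.8826

With known mean μ and an Inverse-Gamma(α, β) prior on σ², the Normal likelihood is conjugate: posterior is Inv-Gamma(α + n/2, β + Σ(xᵢ−μ)²/2).
Σ(xᵢ−μ)² = (2.20)² + (1.86)² + (0.65)² + (-0.98)² + (-0.70)² + (-1.42)² + (3.13)² + (2.17)² + (0.28)² + (-1.26)² = 28.3607.
Posterior: Inv-Gamma(7.8 + 10/2, 11.8 + 28.3607/2) = Inv-Gamma(12.80, 25.98035).
Mode = β/(α+1) = 25.98035/13.80 = 1.8826.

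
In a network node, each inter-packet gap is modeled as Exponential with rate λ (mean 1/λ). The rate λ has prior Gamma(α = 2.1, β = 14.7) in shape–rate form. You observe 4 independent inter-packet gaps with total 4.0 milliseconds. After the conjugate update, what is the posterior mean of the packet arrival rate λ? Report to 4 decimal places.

0.3262

With a Gamma(shape α, rate β) prior on the exponential rate λ, the posterior after n observations with total T = Σxᵢ is Gamma(α+n, β+T).
Posterior: Gamma(2.1+4, 14.7+4.0) = Gamma(6.1, 18.7).
Posterior mean of λ = α/β = 6.1/18.7 = 0.3262.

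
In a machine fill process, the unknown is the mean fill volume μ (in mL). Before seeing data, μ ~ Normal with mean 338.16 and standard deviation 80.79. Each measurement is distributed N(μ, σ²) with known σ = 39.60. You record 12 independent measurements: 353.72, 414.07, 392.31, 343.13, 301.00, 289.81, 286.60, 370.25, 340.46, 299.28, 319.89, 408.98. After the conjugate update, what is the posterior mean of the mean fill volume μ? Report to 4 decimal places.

For Normal data with known variance σ², a Normal(μ₀, σ₀²) prior on μ is conjugate. Posterior precision = 1/σ₀² + n/σ²; posterior mean is the precision-weighted average of μ₀ and x̄.
Σxᵢ = 353.72 + 414.07 + 392.31 + 343.13 + 301.00 + 289.81 + 286.60 + 370.25 + 340.46 + 299.28 + 319.89 + 408.98 = 4119.5, so n·x̄ = 4119.5.
σ₀² = 80.79² = 6527.0241, σ² = 39.60² = 1568.16; σ² + n·σ₀² = 1568.16 + 12·6527.0241 = 79892.4492.
Posterior mean = (μ₀/σ₀² + n·x̄/σ²)/(1/σ₀² + n/σ²) = (σ²·μ₀ + σ₀²·n·x̄)/(σ² + n·σ₀²) = (1568.16·338.16 + 6527.0241·4119.5)/79892.4492 = 27418364.76555/79892.4492 = 343.1909.

343.1909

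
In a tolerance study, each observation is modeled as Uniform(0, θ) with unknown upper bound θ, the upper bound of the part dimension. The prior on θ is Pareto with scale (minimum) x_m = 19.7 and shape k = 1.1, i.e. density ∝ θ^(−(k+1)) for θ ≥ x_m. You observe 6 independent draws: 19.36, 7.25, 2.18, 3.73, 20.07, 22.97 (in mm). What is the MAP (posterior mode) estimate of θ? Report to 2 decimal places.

A Pareto(scale x_m, shape k) prior on the upper bound θ of Uniform(0, θ) is conjugate: posterior is Pareto(max(x_m, max xᵢ), k + n).
Sample maximum = 22.97; prior scale x_m = 19.7 → posterior scale = max = 22.97.
Posterior shape = 1.1 + 6 = 7.1.
The Pareto density is decreasing on [x_m, ∞), so the mode is x_m = 22.97.

22.97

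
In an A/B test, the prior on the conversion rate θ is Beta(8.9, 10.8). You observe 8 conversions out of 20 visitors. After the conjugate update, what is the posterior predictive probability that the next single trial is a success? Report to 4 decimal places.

0.4257

The Beta prior is conjugate to a Binomial/Bernoulli likelihood; the update adds successes to α and failures to β.
Posterior: Beta(α+k, β+n−k) = Beta(8.9+8, 10.8+12) = Beta(16.9, 22.8).
For a single future Bernoulli trial, P(success | data) = α/(α+β) = 0.4257.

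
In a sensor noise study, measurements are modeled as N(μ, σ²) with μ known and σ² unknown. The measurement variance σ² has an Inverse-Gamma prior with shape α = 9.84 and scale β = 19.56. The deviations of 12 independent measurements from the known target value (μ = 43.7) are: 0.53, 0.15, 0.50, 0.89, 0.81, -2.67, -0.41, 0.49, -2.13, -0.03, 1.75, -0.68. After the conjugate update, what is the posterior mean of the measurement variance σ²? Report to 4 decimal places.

With known mean μ and an Inverse-Gamma(α, β) prior on σ², the Normal likelihood is conjugate: posterior is Inv-Gamma(α + n/2, β + Σ(xᵢ−μ)²/2).
Σ(xᵢ−μ)² = (0.53)² + (0.15)² + (0.50)² + (0.89)² + (0.81)² + (-2.67)² + (-0.41)² + (0.49)² + (-2.13)² + (-0.03)² + (1.75)² + (-0.68)² = 17.6014.
Posterior: Inv-Gamma(9.84 + 12/2, 19.56 + 17.6014/2) = Inv-Gamma(15.84, 28.36070).
E[σ²|data] = β/(α−1) = 28.36070/14.84 = 1.9111.

1.9111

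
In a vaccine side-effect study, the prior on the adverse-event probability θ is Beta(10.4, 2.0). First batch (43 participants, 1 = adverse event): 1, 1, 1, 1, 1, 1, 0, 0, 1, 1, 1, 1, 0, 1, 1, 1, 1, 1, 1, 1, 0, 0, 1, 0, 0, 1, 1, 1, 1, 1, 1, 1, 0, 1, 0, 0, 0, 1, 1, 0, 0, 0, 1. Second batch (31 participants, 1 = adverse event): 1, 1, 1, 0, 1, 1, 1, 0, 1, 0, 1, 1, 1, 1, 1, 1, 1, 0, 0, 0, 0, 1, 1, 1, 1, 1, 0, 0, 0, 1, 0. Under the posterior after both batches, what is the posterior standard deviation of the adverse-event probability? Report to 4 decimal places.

0.0496

The Beta prior is conjugate to a Binomial/Bernoulli likelihood; the update adds successes to α and failures to β.
After batch 1: Beta(10.4+29, 2.0+14) = Beta(39.4, 16.0).
After batch 2: Beta(39.4+20, 16.0+11) = Beta(59.4, 27.0).
Var = αβ/((α+β)²(α+β+1)) = 59.4·27.0/(86.4²·87.4) = 0.00245817; SD = √0.00245817 = 0.0496.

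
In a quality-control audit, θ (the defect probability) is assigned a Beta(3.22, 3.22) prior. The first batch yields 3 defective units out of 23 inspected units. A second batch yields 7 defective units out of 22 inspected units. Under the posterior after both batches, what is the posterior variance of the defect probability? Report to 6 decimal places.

The Beta prior is conjugate to a Binomial/Bernoulli likelihood; the update adds successes to α and failures to β.
After batch 1: Beta(3.22+3, 3.22+20) = Beta(6.22, 23.22).
After batch 2: Beta(6.22+7, 23.22+15) = Beta(13.22, 38.22).
Var = αβ/((α+β)²(α+β+1)) = 13.22·38.22/(51.44²·52.44) = 0.003641.

0.003641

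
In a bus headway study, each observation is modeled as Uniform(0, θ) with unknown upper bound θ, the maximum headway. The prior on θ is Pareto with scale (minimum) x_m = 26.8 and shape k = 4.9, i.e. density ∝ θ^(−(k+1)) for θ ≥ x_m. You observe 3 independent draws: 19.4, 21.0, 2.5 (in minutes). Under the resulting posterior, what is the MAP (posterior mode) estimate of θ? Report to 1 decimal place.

26.8

A Pareto(scale x_m, shape k) prior on the upper bound θ of Uniform(0, θ) is conjugate: posterior is Pareto(max(x_m, max xᵢ), k + n).
Sample maximum = 21.0; prior scale x_m = 26.8 → posterior scale = max = 26.8.
Posterior shape = 4.9 + 3 = 7.9.
The Pareto density is decreasing on [x_m, ∞), so the mode is x_m = 26.8.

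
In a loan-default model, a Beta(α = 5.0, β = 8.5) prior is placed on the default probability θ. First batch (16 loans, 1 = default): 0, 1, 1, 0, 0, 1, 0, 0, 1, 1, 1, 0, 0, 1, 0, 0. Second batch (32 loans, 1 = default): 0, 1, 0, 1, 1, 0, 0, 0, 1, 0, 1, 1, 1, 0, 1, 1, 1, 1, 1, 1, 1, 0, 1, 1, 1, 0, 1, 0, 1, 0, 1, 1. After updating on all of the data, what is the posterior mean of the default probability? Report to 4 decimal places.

The Beta prior is conjugate to a Binomial/Bernoulli likelihood; the update adds successes to α and failures to β.
After batch 1: Beta(5.0+7, 8.5+9) = Beta(12.0, 17.5).
After batch 2: Beta(12.0+21, 17.5+11) = Beta(33.0, 28.5).
Posterior mean = α/(α+β) = 33.0/61.5 = 0.5366.

0.5366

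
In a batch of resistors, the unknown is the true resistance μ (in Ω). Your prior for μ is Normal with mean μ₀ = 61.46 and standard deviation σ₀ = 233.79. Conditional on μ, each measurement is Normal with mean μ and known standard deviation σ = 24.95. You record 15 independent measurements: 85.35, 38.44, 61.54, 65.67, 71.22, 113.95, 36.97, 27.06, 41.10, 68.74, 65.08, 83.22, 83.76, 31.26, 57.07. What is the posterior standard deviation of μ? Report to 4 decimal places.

6.4396

For Normal data with known variance σ², a Normal(μ₀, σ₀²) prior on μ is conjugate. Posterior precision = 1/σ₀² + n/σ²; posterior mean is the precision-weighted average of μ₀ and x̄.
σ₀² = 233.79² = 54657.7641, σ² = 24.95² = 622.5025; σ² + n·σ₀² = 622.5025 + 15·54657.7641 = 820488.964.
Posterior precision = 1/σ₀² + n/σ² = 1/54657.7641 + 15/622.5025 = (σ² + n·σ₀²)/(σ₀²σ²) = 820488.964/(54657.7641·622.5025); posterior variance σₙ² = σ₀²σ²/(σ² + n·σ₀²) = 54657.7641·622.5025/820488.964 = 41.468681.
Posterior SD = √σₙ² = √(54657.7641·622.5025/820488.964) = 6.4396.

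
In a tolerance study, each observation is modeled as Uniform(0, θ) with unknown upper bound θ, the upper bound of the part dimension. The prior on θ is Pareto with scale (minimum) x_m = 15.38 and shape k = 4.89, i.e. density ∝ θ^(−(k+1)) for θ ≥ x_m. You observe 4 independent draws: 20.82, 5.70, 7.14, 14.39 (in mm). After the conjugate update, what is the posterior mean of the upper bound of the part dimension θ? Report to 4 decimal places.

23.4588

A Pareto(scale x_m, shape k) prior on the upper bound θ of Uniform(0, θ) is conjugate: posterior is Pareto(max(x_m, max xᵢ), k + n).
Sample maximum = 20.82; prior scale x_m = 15.38 → posterior scale = max = 20.82.
Posterior shape = 4.89 + 4 = 8.89.
E[θ|data] = k·x_m/(k−1) = 8.89·20.82/7.89 = 23.4588.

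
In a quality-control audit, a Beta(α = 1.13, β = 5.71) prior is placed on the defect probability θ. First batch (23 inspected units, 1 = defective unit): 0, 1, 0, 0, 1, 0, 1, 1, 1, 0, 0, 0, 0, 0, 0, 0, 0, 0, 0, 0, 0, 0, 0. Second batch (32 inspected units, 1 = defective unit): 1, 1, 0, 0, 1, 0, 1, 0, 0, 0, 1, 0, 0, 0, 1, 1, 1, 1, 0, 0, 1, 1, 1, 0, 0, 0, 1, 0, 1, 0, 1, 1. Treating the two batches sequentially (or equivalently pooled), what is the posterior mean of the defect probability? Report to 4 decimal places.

The Beta prior is conjugate to a Binomial/Bernoulli likelihood; the update adds successes to α and failures to β.
After batch 1: Beta(1.13+5, 5.71+18) = Beta(6.13, 23.71).
After batch 2: Beta(6.13+16, 23.71+16) = Beta(22.13, 39.71).
Posterior mean = α/(α+β) = 22.13/61.84 = 0.3579.

0.3579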